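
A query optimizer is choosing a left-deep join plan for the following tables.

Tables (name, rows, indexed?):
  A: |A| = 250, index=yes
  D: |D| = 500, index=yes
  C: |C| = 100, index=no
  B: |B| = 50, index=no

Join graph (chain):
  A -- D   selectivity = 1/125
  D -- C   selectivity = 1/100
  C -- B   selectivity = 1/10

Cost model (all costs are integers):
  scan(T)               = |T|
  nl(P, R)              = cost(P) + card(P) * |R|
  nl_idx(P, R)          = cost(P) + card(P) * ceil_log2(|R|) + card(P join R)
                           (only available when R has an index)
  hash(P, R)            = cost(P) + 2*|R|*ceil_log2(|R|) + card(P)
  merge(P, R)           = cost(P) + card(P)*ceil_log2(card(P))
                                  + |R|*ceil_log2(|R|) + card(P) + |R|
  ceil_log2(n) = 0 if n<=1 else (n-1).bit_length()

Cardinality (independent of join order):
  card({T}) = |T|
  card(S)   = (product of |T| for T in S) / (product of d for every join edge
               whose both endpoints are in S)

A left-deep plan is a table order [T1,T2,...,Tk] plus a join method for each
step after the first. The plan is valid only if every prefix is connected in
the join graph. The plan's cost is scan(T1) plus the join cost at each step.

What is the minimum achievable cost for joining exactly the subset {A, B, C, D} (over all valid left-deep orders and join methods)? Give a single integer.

Selinger DP over subsets of {A,B,C,D}:
  {A}: scan cost=250, card=250
  {D}: scan cost=500, card=500
  {C}: scan cost=100, card=100
  {B}: scan cost=50, card=50
  {AD}: card=1000; try (D,nl_idx)→3500, (A,hash)→5000, (A,nl_idx)→5500, (D,merge)→7500, (A,merge)→7750, (D,hash)→9500 …(+2); best=3500 via (D,nl_idx)
  {CD}: card=500; try (D,nl_idx)→1500, (C,hash)→2400, (D,merge)→5900, (C,merge)→6300, (D,hash)→9200, (D,nl)→50100 …(+1); best=1500 via (D,nl_idx)
  {BC}: card=500; try (B,hash)→800, (C,merge)→1200, (B,merge)→1250, (C,hash)→1500, (C,nl)→5050, (B,nl)→5100; best=800 via (B,hash)
  {ACD}: card=1000; try (C,hash)→5900, (A,hash)→6000, (A,nl_idx)→6500, (A,merge)→8750, (C,merge)→15300, (C,nl)→103500 …(+1); best=5900 via (C,hash)
  {BCD}: card=2500; try (B,hash)→2600, (B,merge)→6850, (D,nl_idx)→7800, (D,hash)→10300, (D,merge)→10800, (B,nl)→26500 …(+1); best=2600 via (B,hash)
  {ABCD}: card=5000; try (B,hash)→7500, (A,hash)→9100, (B,merge)→17250, (A,nl_idx)→27600, (A,merge)→37350, (B,nl)→55900 …(+1); best=7500 via (B,hash)

7500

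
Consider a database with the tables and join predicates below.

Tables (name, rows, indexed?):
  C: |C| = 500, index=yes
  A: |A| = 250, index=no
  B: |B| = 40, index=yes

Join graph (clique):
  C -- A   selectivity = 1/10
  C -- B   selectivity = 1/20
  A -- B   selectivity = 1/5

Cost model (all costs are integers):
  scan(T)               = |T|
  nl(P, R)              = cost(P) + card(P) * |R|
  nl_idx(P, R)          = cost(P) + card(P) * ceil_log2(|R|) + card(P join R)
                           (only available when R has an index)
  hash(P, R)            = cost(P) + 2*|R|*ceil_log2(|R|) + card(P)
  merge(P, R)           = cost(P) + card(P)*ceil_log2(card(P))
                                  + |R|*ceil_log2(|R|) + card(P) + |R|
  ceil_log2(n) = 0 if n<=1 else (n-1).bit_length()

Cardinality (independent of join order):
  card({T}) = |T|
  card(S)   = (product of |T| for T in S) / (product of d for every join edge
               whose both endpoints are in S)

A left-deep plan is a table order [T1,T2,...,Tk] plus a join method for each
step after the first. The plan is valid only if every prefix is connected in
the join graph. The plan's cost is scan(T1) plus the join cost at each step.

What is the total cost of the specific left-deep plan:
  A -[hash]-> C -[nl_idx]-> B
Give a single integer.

89500

step 1: scan A: cost=250, card=250
step 2: join C via hash
    card(P join C) = 250*500/(10) = 12500
    cost = 250 + 2*500*9 + 250 = 9500
step 3: join B via nl_idx
    card(P join B) = 12500*40/(20*5) = 5000
    cost = 9500 + 12500*6 + 5000 = 89500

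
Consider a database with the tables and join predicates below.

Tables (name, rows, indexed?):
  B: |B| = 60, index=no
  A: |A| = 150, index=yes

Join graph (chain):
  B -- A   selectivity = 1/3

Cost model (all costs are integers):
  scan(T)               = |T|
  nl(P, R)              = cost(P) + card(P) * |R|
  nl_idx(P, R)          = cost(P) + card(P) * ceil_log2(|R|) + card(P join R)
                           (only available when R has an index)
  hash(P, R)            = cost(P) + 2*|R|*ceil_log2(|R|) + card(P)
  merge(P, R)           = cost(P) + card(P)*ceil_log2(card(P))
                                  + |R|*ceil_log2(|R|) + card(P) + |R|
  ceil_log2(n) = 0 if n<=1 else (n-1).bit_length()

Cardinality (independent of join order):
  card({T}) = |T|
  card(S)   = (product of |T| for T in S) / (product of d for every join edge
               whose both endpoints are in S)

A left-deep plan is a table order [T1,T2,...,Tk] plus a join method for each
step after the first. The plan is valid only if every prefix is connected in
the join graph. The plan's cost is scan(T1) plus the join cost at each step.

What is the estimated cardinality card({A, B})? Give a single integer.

3000

Tables in S: A(150), B(60)
Edges inside S: B-A(d=3)
numerator = 150 * 60 = 9000
denominator = 3 = 3
card(S) = 9000 / 3 = 3000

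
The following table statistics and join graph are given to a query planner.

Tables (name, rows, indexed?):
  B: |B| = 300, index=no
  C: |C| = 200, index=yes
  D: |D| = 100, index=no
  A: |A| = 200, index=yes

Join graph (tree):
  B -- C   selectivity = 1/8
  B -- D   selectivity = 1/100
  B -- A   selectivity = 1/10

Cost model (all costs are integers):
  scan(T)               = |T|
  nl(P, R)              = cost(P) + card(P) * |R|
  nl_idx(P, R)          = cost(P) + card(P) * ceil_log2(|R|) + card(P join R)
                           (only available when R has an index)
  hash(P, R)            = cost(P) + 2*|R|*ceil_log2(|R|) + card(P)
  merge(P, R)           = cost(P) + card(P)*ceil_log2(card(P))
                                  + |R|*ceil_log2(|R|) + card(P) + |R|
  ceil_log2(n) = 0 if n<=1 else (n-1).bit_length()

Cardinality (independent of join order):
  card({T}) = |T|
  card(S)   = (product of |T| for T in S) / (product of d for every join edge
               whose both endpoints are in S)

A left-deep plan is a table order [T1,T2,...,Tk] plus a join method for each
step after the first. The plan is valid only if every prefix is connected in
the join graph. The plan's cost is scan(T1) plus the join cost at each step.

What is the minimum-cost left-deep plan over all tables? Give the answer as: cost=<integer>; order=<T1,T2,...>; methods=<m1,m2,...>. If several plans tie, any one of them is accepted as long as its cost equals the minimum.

cost=14700; order=B,D,A,C; methods=hash,hash,hash

Selinger DP (subsets sized 1..n):
  {B}: scan cost=300, card=300
  {C}: scan cost=200, card=200
  {D}: scan cost=100, card=100
  {A}: scan cost=200, card=200
  {BC}: card=7500; try (C,hash)→3800, (B,merge)→5000, (C,merge)→5100, (B,hash)→5800, (C,nl_idx)→10200, (B,nl)→60200 …(+1); best=3800 via (C,hash)
  {BD}: card=300; try (D,hash)→2000, (B,merge)→3900, (D,merge)→4100, (B,hash)→5600, (B,nl)→30100, (D,nl)→30300; best=2000 via (D,hash)
  {AB}: card=6000; try (A,hash)→3800, (B,merge)→5000, (A,merge)→5100, (B,hash)→5800, (A,nl_idx)→8700, (B,nl)→60200 …(+1); best=3800 via (A,hash)
  {BCD}: card=7500; try (C,hash)→5500, (C,merge)→6800, (C,nl_idx)→11900, (D,hash)→12700, (C,nl)→62000, (D,merge)→109600 …(+1); best=5500 via (C,hash)
  {ABC}: card=150000; try (C,hash)→13000, (A,hash)→14500, (C,merge)→89600, (A,merge)→110600, (C,nl_idx)→201800, (A,nl_idx)→213800 …(+2); best=13000 via (C,hash)
  {ABD}: card=6000; try (A,hash)→5500, (A,merge)→6800, (A,nl_idx)→10400, (D,hash)→11200, (A,nl)→62000, (D,merge)→88600 …(+1); best=5500 via (A,hash)
  {ABCD}: card=150000; try (C,hash)→14700, (A,hash)→16200, (C,merge)→91300, (A,merge)→112300, (D,hash)→164400, (C,nl_idx)→203500 …(+5); best=14700 via (C,hash)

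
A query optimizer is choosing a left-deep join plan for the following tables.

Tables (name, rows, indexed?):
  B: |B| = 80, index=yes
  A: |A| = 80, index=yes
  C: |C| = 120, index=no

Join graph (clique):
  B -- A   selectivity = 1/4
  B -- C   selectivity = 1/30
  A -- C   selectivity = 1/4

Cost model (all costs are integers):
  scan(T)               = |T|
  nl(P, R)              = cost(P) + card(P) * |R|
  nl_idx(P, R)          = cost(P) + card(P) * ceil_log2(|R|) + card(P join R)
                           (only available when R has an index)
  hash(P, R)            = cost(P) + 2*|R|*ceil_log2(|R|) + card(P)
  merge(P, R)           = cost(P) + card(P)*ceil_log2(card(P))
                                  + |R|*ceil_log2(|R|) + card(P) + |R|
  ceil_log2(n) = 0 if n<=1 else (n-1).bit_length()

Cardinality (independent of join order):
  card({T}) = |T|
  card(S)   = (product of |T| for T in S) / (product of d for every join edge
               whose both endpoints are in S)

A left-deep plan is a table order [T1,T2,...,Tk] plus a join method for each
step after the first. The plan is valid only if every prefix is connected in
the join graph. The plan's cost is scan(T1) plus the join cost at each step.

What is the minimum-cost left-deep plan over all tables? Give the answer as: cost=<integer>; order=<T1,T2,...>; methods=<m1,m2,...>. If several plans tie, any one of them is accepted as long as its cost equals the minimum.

Selinger DP (subsets sized 1..n):
  {B}: scan cost=80, card=80
  {A}: scan cost=80, card=80
  {C}: scan cost=120, card=120
  {AB}: card=1600; try (B,hash)→1280, (A,hash)→1280, (B,merge)→1360, (A,merge)→1360, (B,nl_idx)→2240, (A,nl_idx)→2240 …(+2); best=1280 via (B,hash)
  {BC}: card=320; try (B,nl_idx)→1280, (B,hash)→1360, (C,merge)→1680, (B,merge)→1720, (C,hash)→1840, (C,nl)→9680 …(+1); best=1280 via (B,nl_idx)
  {AC}: card=2400; try (A,hash)→1360, (C,merge)→1680, (A,merge)→1720, (C,hash)→1840, (A,nl_idx)→3360, (C,nl)→9680 …(+1); best=1360 via (A,hash)
  {ABC}: card=1600; try (A,hash)→2720, (C,hash)→4560, (B,hash)→4880, (A,merge)→5120, (A,nl_idx)→5120, (B,nl_idx)→19760 …(+5); best=2720 via (A,hash)

cost=2720; order=C,B,A; methods=nl_idx,hash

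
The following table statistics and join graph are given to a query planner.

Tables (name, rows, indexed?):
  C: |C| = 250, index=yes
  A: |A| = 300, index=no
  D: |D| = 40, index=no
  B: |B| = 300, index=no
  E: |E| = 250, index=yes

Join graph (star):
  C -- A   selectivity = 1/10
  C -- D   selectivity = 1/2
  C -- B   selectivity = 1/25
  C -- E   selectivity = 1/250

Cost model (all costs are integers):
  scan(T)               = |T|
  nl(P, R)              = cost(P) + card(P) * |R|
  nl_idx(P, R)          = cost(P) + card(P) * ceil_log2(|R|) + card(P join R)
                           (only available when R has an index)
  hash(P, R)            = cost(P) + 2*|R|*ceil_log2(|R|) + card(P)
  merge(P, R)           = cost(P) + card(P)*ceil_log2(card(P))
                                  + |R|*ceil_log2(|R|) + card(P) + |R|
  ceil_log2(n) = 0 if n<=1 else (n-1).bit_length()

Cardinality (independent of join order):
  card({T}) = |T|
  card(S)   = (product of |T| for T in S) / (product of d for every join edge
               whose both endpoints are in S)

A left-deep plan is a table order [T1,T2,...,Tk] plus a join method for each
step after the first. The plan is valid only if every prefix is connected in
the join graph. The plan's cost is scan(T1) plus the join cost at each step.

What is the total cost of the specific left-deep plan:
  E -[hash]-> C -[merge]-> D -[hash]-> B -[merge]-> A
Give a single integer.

step 1: scan E: cost=250, card=250
step 2: join C via hash
    card(P join C) = 250*250/(250) = 250
    cost = 250 + 2*250*8 + 250 = 4500
step 3: join D via merge
    card(P join D) = 250*40/(2) = 5000
    cost = 4500 + 250*8 + 40*6 + 250 + 40 = 7030
step 4: join B via hash
    card(P join B) = 5000*300/(25) = 60000
    cost = 7030 + 2*300*9 + 5000 = 17430
step 5: join A via merge
    card(P join A) = 60000*300/(10) = 1800000
    cost = 17430 + 60000*16 + 300*9 + 60000 + 300 = 1040430

1040430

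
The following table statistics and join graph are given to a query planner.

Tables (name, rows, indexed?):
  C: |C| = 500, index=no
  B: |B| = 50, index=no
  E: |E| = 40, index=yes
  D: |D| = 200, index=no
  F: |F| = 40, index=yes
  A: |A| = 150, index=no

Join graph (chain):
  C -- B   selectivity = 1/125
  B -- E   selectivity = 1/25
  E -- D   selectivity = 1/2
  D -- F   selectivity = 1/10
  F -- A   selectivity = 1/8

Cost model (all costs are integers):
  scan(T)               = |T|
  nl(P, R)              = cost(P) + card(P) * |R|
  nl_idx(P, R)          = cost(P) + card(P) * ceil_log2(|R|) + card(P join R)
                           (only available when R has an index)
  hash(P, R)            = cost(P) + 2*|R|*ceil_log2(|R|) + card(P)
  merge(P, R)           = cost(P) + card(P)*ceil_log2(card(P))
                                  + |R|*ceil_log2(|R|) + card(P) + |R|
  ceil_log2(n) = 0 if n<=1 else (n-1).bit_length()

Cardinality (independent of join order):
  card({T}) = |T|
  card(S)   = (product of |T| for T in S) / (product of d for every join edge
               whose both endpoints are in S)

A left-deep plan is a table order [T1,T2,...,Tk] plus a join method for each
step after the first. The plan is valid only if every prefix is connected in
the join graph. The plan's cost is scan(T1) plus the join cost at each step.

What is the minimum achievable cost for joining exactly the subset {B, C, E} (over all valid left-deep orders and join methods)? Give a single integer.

Selinger DP over subsets of {B,C,E}:
  {C}: scan cost=500, card=500
  {B}: scan cost=50, card=50
  {E}: scan cost=40, card=40
  {BC}: card=200; try (B,hash)→1600, (C,merge)→5400, (B,merge)→5850, (C,hash)→9100, (C,nl)→25050, (B,nl)→25500; best=1600 via (B,hash)
  {BE}: card=80; try (E,nl_idx)→430, (E,hash)→580, (B,merge)→670, (E,merge)→680, (B,hash)→680, (B,nl)→2040 …(+1); best=430 via (E,nl_idx)
  {BCE}: card=320; try (E,hash)→2280, (E,nl_idx)→3120, (E,merge)→3680, (C,merge)→6070, (C,hash)→9510, (E,nl)→9600 …(+1); best=2280 via (E,hash)

2280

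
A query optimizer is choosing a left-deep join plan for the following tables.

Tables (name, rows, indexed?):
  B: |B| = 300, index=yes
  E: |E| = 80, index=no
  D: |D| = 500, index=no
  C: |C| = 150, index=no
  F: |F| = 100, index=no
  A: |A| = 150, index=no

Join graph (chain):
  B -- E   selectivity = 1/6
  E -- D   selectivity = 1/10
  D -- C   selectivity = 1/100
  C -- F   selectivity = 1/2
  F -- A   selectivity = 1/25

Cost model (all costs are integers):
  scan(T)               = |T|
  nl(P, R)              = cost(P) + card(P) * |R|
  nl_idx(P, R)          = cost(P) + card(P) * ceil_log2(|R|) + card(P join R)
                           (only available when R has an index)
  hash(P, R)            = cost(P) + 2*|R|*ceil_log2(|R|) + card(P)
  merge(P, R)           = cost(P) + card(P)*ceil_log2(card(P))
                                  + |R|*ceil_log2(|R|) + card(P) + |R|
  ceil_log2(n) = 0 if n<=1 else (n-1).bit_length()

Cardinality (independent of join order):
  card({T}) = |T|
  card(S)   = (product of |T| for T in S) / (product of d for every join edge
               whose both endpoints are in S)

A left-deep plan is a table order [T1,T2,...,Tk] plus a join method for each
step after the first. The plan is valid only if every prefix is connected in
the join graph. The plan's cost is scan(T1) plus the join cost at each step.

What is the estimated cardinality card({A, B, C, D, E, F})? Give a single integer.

90000000

Tables in S: A(150), B(300), C(150), D(500), E(80), F(100)
Edges inside S: B-E(d=6), E-D(d=10), D-C(d=100), C-F(d=2), F-A(d=25)
numerator = 150 * 300 * 150 * 500 * 80 * 100 = 27000000000000
denominator = 6 * 10 * 100 * 2 * 25 = 300000
card(S) = 27000000000000 / 300000 = 90000000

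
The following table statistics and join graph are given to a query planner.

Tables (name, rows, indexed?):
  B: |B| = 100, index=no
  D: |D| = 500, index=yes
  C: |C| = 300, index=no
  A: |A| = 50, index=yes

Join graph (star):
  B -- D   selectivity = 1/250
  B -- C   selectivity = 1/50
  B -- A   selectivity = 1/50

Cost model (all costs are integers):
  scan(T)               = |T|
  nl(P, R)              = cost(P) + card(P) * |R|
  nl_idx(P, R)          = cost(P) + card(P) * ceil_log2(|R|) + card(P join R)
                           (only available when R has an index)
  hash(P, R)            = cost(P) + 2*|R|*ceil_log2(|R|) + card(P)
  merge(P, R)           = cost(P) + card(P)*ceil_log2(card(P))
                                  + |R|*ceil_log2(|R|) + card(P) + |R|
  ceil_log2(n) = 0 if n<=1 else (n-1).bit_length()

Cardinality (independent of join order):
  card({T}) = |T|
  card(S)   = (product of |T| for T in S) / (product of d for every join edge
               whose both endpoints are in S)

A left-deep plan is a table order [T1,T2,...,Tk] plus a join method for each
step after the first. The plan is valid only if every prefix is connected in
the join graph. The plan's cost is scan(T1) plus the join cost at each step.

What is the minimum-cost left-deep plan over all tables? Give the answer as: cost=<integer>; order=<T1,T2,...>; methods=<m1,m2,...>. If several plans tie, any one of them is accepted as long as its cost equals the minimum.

cost=6700; order=B,A,D,C; methods=hash,nl_idx,merge

Selinger DP (subsets sized 1..n):
  {B}: scan cost=100, card=100
  {D}: scan cost=500, card=500
  {C}: scan cost=300, card=300
  {A}: scan cost=50, card=50
  {BD}: card=200; try (D,nl_idx)→1200, (B,hash)→2400, (D,merge)→5900, (B,merge)→6300, (D,hash)→9200, (D,nl)→50100 …(+1); best=1200 via (D,nl_idx)
  {BC}: card=600; try (B,hash)→2000, (C,merge)→3900, (B,merge)→4100, (C,hash)→5600, (C,nl)→30100, (B,nl)→30300; best=2000 via (B,hash)
  {AB}: card=100; try (A,hash)→800, (A,nl_idx)→800, (B,merge)→1200, (A,merge)→1250, (B,hash)→1500, (B,nl)→5050 …(+1); best=800 via (A,hash)
  {BCD}: card=1200; try (C,merge)→6000, (C,hash)→6800, (D,nl_idx)→8600, (D,hash)→11600, (D,merge)→13600, (C,nl)→61200 …(+1); best=6000 via (C,merge)
  {ABD}: card=200; try (D,nl_idx)→1900, (A,hash)→2000, (A,nl_idx)→2600, (A,merge)→3350, (D,merge)→6600, (D,hash)→9900 …(+2); best=1900 via (D,nl_idx)
  {ABC}: card=600; try (A,hash)→3200, (C,merge)→4600, (A,nl_idx)→6200, (C,hash)→6300, (A,merge)→8950, (C,nl)→30800 …(+1); best=3200 via (A,hash)
  {ABCD}: card=1200; try (C,merge)→6700, (C,hash)→7500, (A,hash)→7800, (D,nl_idx)→9800, (D,hash)→12800, (A,nl_idx)→14400 …(+5); best=6700 via (C,merge)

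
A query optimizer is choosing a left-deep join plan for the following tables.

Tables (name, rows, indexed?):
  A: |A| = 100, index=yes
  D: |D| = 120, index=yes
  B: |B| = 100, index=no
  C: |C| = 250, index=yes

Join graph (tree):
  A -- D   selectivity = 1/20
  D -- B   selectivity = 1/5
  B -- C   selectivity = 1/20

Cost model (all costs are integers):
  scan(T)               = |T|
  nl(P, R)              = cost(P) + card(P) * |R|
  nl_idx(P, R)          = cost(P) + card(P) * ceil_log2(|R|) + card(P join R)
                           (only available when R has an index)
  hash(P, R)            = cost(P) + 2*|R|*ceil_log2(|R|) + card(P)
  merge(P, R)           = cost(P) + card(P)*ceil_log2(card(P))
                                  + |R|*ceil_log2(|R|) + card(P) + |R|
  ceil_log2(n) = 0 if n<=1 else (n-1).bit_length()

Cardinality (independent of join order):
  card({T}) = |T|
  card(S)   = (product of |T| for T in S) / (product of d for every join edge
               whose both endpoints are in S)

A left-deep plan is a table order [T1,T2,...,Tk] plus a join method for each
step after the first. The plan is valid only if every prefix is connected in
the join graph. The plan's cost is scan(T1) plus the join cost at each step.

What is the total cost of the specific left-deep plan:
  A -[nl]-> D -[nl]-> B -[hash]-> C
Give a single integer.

88100

step 1: scan A: cost=100, card=100
step 2: join D via nl
    card(P join D) = 100*120/(20) = 600
    cost = 100 + 100*120 = 12100
step 3: join B via nl
    card(P join B) = 600*100/(5) = 12000
    cost = 12100 + 600*100 = 72100
step 4: join C via hash
    card(P join C) = 12000*250/(20) = 150000
    cost = 72100 + 2*250*8 + 12000 = 88100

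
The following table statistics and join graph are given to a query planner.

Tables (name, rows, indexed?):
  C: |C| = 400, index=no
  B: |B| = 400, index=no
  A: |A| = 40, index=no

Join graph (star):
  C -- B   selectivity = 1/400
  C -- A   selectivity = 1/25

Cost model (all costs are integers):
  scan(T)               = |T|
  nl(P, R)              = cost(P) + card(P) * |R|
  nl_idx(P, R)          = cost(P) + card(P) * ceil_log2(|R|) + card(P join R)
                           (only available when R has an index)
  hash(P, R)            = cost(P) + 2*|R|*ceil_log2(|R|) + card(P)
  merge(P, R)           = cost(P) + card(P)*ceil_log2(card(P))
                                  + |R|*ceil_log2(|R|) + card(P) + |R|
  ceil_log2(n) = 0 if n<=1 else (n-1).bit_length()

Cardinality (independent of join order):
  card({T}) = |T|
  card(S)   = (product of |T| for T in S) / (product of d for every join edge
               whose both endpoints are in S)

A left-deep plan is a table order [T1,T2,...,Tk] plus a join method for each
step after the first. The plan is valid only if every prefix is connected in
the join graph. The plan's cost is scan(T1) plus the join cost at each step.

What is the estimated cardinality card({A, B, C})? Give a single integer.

640

Tables in S: A(40), B(400), C(400)
Edges inside S: C-B(d=400), C-A(d=25)
numerator = 40 * 400 * 400 = 6400000
denominator = 400 * 25 = 10000
card(S) = 6400000 / 10000 = 640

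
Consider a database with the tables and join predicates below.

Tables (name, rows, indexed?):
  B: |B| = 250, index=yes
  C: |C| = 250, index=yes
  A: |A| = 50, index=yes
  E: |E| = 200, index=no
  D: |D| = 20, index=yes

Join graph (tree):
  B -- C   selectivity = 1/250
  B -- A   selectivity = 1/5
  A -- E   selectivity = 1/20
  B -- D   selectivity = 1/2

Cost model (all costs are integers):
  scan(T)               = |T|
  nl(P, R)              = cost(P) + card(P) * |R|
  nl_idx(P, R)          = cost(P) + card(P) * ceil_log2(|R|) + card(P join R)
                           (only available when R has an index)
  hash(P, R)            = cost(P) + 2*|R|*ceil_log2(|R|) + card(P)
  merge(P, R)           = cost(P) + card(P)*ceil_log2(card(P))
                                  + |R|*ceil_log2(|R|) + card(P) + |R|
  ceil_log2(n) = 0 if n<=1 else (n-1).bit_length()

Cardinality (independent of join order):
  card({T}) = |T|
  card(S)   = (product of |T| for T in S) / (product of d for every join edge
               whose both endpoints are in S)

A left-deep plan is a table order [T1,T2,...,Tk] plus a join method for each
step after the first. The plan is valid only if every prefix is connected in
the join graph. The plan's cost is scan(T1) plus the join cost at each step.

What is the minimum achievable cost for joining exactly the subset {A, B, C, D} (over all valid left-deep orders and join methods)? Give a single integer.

6050

Selinger DP over subsets of {A,B,C,D}:
  {B}: scan cost=250, card=250
  {C}: scan cost=250, card=250
  {A}: scan cost=50, card=50
  {D}: scan cost=20, card=20
  {BC}: card=250; try (C,nl_idx)→2500, (B,nl_idx)→2500, (C,hash)→4500, (B,hash)→4500, (C,merge)→4750, (B,merge)→4750 …(+2); best=2500 via (C,nl_idx)
  {AB}: card=2500; try (A,hash)→1100, (B,merge)→2650, (A,merge)→2850, (B,nl_idx)→2950, (B,hash)→4100, (A,nl_idx)→4250 …(+2); best=1100 via (A,hash)
  {BD}: card=2500; try (D,hash)→700, (B,merge)→2390, (D,merge)→2620, (B,nl_idx)→2680, (D,nl_idx)→4000, (B,hash)→4040 …(+2); best=700 via (D,hash)
  {ABC}: card=2500; try (A,hash)→3350, (A,merge)→5100, (A,nl_idx)→6500, (C,hash)→7600, (A,nl)→15000, (C,nl_idx)→23600 …(+2); best=3350 via (A,hash)
  {BCD}: card=2500; try (D,hash)→2950, (D,merge)→4870, (D,nl_idx)→6250, (C,hash)→7200, (D,nl)→7500, (C,nl_idx)→23200 …(+2); best=2950 via (D,hash)
  {ABD}: card=25000; try (D,hash)→3800, (A,hash)→3800, (A,merge)→33550, (D,merge)→33720, (D,nl_idx)→38600, (A,nl_idx)→40700 …(+2); best=3800 via (D,hash)
  {ABCD}: card=25000; try (D,hash)→6050, (A,hash)→6050, (C,hash)→32800, (A,merge)→35800, (D,merge)→35970, (D,nl_idx)→40850 …(+6); best=6050 via (D,hash)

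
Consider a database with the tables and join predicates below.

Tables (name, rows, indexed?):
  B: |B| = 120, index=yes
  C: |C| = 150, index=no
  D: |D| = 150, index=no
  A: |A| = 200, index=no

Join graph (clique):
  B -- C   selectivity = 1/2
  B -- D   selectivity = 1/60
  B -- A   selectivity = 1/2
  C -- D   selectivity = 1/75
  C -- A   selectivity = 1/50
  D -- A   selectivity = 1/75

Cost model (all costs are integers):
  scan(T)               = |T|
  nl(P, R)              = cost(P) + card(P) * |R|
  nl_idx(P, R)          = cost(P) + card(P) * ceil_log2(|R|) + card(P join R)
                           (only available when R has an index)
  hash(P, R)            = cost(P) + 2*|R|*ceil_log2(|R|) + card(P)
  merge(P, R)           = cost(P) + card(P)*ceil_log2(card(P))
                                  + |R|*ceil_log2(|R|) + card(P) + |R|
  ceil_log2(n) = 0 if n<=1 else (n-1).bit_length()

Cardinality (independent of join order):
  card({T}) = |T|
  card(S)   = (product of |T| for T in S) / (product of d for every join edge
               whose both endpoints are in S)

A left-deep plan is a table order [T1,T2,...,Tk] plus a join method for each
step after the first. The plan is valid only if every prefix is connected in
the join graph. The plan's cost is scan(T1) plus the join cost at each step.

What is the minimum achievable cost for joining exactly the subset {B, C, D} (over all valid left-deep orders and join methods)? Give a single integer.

4200

Selinger DP over subsets of {B,C,D}:
  {B}: scan cost=120, card=120
  {C}: scan cost=150, card=150
  {D}: scan cost=150, card=150
  {BC}: card=9000; try (B,hash)→1980, (C,merge)→2430, (B,merge)→2460, (C,hash)→2640, (B,nl_idx)→10200, (C,nl)→18120 …(+1); best=1980 via (B,hash)
  {BD}: card=300; try (B,nl_idx)→1500, (B,hash)→1980, (D,merge)→2430, (B,merge)→2460, (D,hash)→2640, (D,nl)→18120 …(+1); best=1500 via (B,nl_idx)
  {CD}: card=300; try (D,hash)→2700, (C,hash)→2700, (D,merge)→2850, (C,merge)→2850, (D,nl)→22650, (C,nl)→22650; best=2700 via (D,hash)
  {BCD}: card=300; try (C,hash)→4200, (B,hash)→4680, (B,nl_idx)→5100, (C,merge)→5850, (B,merge)→6660, (D,hash)→13380 …(+4); best=4200 via (C,hash)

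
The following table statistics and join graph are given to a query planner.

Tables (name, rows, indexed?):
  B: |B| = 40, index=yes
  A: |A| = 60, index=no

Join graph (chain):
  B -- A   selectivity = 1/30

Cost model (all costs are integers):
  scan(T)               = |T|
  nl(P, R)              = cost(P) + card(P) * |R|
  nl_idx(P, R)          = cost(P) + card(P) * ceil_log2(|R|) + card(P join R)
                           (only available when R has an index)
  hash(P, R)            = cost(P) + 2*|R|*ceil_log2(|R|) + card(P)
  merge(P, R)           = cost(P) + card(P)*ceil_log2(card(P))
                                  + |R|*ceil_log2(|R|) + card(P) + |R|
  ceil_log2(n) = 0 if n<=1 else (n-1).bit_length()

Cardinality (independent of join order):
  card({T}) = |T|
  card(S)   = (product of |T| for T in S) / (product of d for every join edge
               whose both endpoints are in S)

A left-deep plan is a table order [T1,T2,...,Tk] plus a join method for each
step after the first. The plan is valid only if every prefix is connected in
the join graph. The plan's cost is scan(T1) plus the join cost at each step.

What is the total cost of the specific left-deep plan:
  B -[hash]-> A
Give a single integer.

step 1: scan B: cost=40, card=40
step 2: join A via hash
    card(P join A) = 40*60/(30) = 80
    cost = 40 + 2*60*6 + 40 = 800

800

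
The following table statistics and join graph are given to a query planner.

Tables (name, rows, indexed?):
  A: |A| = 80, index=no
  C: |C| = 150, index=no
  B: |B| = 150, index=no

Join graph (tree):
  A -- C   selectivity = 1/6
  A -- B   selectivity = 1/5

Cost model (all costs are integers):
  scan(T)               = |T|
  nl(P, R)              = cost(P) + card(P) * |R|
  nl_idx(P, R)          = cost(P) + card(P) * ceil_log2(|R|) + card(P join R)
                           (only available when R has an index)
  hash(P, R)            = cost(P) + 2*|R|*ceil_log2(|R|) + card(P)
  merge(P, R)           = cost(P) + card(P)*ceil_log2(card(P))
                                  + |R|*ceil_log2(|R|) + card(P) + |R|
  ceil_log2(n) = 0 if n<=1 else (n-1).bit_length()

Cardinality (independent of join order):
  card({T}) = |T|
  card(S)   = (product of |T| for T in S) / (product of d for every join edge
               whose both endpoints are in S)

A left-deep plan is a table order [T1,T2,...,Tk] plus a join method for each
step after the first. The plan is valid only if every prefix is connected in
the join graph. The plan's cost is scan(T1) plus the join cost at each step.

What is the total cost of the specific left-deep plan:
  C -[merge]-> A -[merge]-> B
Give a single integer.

27490

step 1: scan C: cost=150, card=150
step 2: join A via merge
    card(P join A) = 150*80/(6) = 2000
    cost = 150 + 150*8 + 80*7 + 150 + 80 = 2140
step 3: join B via merge
    card(P join B) = 2000*150/(5) = 60000
    cost = 2140 + 2000*11 + 150*8 + 2000 + 150 = 27490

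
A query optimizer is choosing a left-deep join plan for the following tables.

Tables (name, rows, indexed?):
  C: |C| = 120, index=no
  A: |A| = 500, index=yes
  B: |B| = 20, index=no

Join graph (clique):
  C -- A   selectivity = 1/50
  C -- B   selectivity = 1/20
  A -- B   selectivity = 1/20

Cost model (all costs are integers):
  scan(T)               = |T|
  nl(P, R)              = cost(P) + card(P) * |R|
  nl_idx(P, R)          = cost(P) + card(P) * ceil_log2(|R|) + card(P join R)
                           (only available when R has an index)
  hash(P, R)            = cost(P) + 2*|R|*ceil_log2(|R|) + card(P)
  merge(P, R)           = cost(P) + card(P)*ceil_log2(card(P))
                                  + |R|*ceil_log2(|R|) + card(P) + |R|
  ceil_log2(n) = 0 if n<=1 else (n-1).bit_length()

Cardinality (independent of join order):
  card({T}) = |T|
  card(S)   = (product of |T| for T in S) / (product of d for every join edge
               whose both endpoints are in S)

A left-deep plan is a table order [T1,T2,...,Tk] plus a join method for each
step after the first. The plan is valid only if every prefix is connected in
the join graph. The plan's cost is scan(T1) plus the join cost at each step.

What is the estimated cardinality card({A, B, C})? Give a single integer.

60

Tables in S: A(500), B(20), C(120)
Edges inside S: C-A(d=50), C-B(d=20), A-B(d=20)
numerator = 500 * 20 * 120 = 1200000
denominator = 50 * 20 * 20 = 20000
card(S) = 1200000 / 20000 = 60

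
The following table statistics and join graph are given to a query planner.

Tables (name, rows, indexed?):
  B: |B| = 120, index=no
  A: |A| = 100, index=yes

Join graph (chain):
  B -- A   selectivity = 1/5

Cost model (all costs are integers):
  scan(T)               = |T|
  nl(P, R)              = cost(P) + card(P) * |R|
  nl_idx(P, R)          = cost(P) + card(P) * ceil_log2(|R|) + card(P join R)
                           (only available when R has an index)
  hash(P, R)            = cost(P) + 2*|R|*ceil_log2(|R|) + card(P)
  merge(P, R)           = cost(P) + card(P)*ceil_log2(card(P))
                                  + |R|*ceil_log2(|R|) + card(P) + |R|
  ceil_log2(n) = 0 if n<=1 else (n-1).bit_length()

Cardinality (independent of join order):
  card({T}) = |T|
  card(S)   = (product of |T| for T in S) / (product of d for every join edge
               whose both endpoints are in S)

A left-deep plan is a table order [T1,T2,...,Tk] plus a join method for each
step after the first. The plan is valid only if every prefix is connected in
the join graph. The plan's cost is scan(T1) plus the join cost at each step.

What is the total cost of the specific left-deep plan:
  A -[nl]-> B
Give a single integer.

step 1: scan A: cost=100, card=100
step 2: join B via nl
    card(P join B) = 100*120/(5) = 2400
    cost = 100 + 100*120 = 12100

12100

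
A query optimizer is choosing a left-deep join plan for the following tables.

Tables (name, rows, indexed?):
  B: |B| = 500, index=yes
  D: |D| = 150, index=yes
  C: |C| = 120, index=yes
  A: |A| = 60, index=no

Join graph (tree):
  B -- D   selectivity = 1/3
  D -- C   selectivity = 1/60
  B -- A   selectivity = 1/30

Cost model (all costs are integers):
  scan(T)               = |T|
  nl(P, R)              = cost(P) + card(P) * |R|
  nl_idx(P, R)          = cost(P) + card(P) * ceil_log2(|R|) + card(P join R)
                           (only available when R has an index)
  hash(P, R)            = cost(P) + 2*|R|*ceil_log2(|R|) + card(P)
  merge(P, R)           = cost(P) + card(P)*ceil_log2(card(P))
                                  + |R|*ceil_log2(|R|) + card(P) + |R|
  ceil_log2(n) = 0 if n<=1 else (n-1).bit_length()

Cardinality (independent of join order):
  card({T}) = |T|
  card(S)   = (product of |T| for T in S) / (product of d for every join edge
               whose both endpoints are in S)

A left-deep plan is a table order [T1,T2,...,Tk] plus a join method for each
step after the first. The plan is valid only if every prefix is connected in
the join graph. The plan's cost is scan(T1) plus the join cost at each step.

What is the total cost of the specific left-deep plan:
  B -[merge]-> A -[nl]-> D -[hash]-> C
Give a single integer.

207600

step 1: scan B: cost=500, card=500
step 2: join A via merge
    card(P join A) = 500*60/(30) = 1000
    cost = 500 + 500*9 + 60*6 + 500 + 60 = 5920
step 3: join D via nl
    card(P join D) = 1000*150/(3) = 50000
    cost = 5920 + 1000*150 = 155920
step 4: join C via hash
    card(P join C) = 50000*120/(60) = 100000
    cost = 155920 + 2*120*7 + 50000 = 207600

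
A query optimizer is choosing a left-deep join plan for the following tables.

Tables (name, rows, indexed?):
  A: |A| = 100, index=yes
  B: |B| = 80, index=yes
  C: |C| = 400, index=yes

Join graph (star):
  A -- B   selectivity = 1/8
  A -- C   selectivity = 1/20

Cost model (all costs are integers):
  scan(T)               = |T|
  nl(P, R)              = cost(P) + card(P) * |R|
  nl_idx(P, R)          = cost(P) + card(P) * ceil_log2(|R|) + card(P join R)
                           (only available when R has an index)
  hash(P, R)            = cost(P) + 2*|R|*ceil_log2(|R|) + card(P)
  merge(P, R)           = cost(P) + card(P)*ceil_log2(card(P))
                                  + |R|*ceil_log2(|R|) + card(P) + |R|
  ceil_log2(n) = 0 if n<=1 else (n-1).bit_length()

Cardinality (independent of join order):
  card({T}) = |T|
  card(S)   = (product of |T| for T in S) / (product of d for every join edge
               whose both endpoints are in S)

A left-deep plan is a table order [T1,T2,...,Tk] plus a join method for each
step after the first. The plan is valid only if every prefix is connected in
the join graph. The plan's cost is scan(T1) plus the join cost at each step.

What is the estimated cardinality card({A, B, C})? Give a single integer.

Tables in S: A(100), B(80), C(400)
Edges inside S: A-B(d=8), A-C(d=20)
numerator = 100 * 80 * 400 = 3200000
denominator = 8 * 20 = 160
card(S) = 3200000 / 160 = 20000

20000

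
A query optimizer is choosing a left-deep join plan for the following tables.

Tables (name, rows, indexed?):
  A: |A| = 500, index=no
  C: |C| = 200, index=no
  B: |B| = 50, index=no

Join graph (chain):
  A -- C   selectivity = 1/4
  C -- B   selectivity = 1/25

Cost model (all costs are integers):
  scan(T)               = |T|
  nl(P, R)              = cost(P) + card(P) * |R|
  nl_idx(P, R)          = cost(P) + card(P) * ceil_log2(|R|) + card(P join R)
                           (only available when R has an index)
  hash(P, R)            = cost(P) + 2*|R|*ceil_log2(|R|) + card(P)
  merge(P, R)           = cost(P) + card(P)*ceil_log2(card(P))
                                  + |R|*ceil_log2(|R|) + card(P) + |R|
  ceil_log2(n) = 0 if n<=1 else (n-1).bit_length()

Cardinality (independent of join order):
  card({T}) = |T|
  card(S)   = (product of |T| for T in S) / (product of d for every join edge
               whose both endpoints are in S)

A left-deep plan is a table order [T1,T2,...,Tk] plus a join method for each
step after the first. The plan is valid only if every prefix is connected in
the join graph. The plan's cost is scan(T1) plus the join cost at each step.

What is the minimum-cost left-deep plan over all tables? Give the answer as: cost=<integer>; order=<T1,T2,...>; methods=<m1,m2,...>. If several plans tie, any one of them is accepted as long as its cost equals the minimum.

cost=10000; order=C,B,A; methods=hash,merge

Selinger DP (subsets sized 1..n):
  {A}: scan cost=500, card=500
  {C}: scan cost=200, card=200
  {B}: scan cost=50, card=50
  {AC}: card=25000; try (C,hash)→4200, (A,merge)→7000, (C,merge)→7300, (A,hash)→9400, (A,nl)→100200, (C,nl)→100500; best=4200 via (C,hash)
  {BC}: card=400; try (B,hash)→1000, (C,merge)→2200, (B,merge)→2350, (C,hash)→3300, (C,nl)→10050, (B,nl)→10200; best=1000 via (B,hash)
  {ABC}: card=50000; try (A,merge)→10000, (A,hash)→10400, (B,hash)→29800, (A,nl)→201000, (B,merge)→404550, (B,nl)→1254200; best=10000 via (A,merge)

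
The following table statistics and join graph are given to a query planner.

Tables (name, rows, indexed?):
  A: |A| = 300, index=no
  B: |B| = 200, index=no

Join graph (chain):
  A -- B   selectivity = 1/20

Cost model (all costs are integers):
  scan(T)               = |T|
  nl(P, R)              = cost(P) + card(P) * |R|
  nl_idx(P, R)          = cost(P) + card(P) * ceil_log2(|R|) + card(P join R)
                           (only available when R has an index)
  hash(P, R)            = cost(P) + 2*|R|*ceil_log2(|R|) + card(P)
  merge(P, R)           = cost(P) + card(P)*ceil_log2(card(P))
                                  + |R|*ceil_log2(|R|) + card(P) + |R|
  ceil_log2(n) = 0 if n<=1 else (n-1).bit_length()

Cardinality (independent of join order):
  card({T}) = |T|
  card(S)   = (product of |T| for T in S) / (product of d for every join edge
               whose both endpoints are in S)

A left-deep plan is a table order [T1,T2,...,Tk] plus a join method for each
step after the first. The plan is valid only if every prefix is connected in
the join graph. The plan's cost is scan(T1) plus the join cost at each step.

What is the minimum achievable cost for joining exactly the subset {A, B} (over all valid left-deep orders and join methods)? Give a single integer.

Selinger DP over subsets of {A,B}:
  {A}: scan cost=300, card=300
  {B}: scan cost=200, card=200
  {AB}: card=3000; try (B,hash)→3800, (A,merge)→5000, (B,merge)→5100, (A,hash)→5800, (A,nl)→60200, (B,nl)→60300; best=3800 via (B,hash)

3800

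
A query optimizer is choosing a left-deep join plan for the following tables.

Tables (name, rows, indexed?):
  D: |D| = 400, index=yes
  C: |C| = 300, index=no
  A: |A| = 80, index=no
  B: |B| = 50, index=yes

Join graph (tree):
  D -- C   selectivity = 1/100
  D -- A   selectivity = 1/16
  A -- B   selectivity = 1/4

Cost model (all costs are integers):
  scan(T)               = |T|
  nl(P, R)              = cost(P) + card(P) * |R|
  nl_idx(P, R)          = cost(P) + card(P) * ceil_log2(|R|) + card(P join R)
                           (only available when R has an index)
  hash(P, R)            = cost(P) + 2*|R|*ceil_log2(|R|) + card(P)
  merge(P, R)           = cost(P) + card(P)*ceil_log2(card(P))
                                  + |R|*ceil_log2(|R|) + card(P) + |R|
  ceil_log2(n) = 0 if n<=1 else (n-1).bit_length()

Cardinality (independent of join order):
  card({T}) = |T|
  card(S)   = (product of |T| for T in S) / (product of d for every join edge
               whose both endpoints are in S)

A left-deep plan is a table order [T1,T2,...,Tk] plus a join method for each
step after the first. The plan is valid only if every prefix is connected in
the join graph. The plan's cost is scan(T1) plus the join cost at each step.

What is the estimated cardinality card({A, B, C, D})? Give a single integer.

Tables in S: A(80), B(50), C(300), D(400)
Edges inside S: D-C(d=100), D-A(d=16), A-B(d=4)
numerator = 80 * 50 * 300 * 400 = 480000000
denominator = 100 * 16 * 4 = 6400
card(S) = 480000000 / 6400 = 75000

75000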